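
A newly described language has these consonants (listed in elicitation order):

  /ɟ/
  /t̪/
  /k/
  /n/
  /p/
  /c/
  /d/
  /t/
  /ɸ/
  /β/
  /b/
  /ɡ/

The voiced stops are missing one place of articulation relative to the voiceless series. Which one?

bilabial: voiceless /p/, voiced /b/.
dental: voiceless /t̪/, voiced —.
alveolar: voiceless /t/, voiced /d/.
palatal: voiceless /c/, voiced /ɟ/.
velar: voiceless /k/, voiced /ɡ/.
Every place of articulation has a voiced member except dental, where /d̪/ would be expected.

dental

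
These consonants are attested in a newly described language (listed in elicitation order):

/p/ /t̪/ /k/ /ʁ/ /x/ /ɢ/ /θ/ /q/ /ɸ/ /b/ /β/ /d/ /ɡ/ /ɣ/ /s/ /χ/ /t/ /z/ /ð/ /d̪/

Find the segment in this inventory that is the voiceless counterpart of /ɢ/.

/q/

/ɢ/ is a voiced uvular stop.
The voiceless counterpart is a voiceless uvular stop — in this inventory, /q/.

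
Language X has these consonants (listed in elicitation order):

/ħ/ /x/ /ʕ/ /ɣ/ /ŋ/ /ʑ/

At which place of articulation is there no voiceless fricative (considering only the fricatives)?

alveolo-palatal: voiceless —, voiced /ʑ/.
velar: voiceless /x/, voiced /ɣ/.
pharyngeal: voiceless /ħ/, voiced /ʕ/.
Every place of articulation has a voiceless member except alveolo-palatal, where /ɕ/ would be expected.

alveolo-palatal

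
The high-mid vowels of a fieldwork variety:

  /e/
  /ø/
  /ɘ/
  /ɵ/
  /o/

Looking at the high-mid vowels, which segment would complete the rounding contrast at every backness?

/ɤ/

Unrounded: /e/ (front), /ɘ/ (central).
Rounded: /ø/ (front), /ɵ/ (central), /o/ (back).
The back row has no unrounded member, so the gap is the back unrounded vowel /ɤ/.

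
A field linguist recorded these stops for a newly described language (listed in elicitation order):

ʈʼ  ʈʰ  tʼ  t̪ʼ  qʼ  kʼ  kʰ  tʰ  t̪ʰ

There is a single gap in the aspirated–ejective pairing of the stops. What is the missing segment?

place of articulation  aspirated  ejective
dental            t̪ʰ       t̪ʼ     
alveolar          tʰ        tʼ      
retroflex         ʈʰ        ʈʼ      
velar             kʰ        kʼ      
uvular            —         qʼ      
The uvular row has no aspirated member, so the gap is the aspirated uvular stop /qʰ/.

/qʰ/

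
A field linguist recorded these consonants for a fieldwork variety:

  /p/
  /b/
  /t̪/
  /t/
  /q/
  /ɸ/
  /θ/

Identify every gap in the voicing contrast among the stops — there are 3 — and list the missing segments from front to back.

/d̪/, /d/, /ɢ/

bilabial: voiceless /p/, voiced /b/.
dental: voiceless /t̪/, voiced —.
alveolar: voiceless /t/, voiced —.
uvular: voiceless /q/, voiced —.
Gaps, from front to back: dental lacks voiced (/d̪/); alveolar lacks voiced (/d/); uvular lacks voiced (/ɢ/).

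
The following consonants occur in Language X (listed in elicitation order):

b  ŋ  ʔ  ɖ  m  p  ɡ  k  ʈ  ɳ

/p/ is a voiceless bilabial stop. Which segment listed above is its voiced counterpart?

The voiced counterpart is a voiced bilabial stop — in this inventory, /b/.

/b/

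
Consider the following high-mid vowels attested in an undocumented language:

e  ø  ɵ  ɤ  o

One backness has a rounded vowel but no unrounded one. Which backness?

Unrounded: /e/ (front), /ɤ/ (back).
Rounded: /ø/ (front), /ɵ/ (central), /o/ (back).
Every backness has an unrounded member except central, where /ɘ/ would be expected.

central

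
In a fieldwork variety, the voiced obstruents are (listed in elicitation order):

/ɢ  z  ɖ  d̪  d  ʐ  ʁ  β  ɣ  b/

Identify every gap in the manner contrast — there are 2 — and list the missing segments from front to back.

Stop: /b/ (bilabial), /d̪/ (dental), /d/ (alveolar), /ɖ/ (retroflex), /ɢ/ (uvular).
Fricative: /β/ (bilabial), /z/ (alveolar), /ʐ/ (retroflex), /ɣ/ (velar), /ʁ/ (uvular).
Gaps, from front to back: dental lacks fricative (/ð/); velar lacks stop (/ɡ/).

/ð/, /ɡ/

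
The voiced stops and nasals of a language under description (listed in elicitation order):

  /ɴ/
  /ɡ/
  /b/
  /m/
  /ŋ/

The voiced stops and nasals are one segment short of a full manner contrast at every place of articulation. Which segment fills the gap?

/ɢ/

Oral stop: /b/ (bilabial), /ɡ/ (velar).
Nasal: /m/ (bilabial), /ŋ/ (velar), /ɴ/ (uvular).
The uvular row has no oral stop member, so the gap is the uvular oral stop /ɢ/.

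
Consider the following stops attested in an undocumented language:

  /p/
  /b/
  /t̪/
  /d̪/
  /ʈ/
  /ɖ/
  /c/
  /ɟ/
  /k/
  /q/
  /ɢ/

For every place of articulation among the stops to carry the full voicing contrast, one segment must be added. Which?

Voiceless: /p/ (bilabial), /t̪/ (dental), /ʈ/ (retroflex), /c/ (palatal), /k/ (velar), /q/ (uvular).
Voiced: /b/ (bilabial), /d̪/ (dental), /ɖ/ (retroflex), /ɟ/ (palatal), /ɢ/ (uvular).
The velar row has no voiced member, so the gap is the voiced velar stop /ɡ/.

/ɡ/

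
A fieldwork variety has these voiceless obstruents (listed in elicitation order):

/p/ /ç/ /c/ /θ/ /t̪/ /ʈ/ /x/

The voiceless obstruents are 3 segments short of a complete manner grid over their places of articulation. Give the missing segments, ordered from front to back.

Stop: /p/ (bilabial), /t̪/ (dental), /ʈ/ (retroflex), /c/ (palatal).
Fricative: /θ/ (dental), /ç/ (palatal), /x/ (velar).
Gaps, from front to back: bilabial lacks fricative (/ɸ/); retroflex lacks fricative (/ʂ/); velar lacks stop (/k/).

/ɸ/, /ʂ/, /k/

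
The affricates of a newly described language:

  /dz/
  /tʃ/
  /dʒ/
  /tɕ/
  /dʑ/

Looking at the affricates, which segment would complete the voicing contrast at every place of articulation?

/ts/

alveolar: voiceless —, voiced /dz/.
postalveolar: voiceless /tʃ/, voiced /dʒ/.
alveolo-palatal: voiceless /tɕ/, voiced /dʑ/.
The alveolar row has no voiceless member, so the gap is the voiceless alveolar affricate /ts/.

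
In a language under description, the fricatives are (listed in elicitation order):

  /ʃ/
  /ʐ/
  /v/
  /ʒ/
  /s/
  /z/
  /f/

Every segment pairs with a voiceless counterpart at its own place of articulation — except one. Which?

Labiodental: /f/ ~ /v/
Alveolar: /s/ ~ /z/
Postalveolar: /ʃ/ ~ /ʒ/
Retroflex: only /ʐ/ (voiced); no voiceless partner.
So /ʐ/ is the unpaired segment.

/ʐ/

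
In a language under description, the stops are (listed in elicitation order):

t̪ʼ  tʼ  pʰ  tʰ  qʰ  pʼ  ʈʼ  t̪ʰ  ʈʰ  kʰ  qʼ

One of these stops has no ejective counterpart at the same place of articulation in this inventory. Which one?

Bilabial: /pʰ/ ~ /pʼ/
Dental: /t̪ʰ/ ~ /t̪ʼ/
Alveolar: /tʰ/ ~ /tʼ/
Retroflex: /ʈʰ/ ~ /ʈʼ/
Uvular: /qʰ/ ~ /qʼ/
Velar: only /kʰ/ (aspirated); no ejective partner.
So /kʰ/ is the unpaired segment.

/kʰ/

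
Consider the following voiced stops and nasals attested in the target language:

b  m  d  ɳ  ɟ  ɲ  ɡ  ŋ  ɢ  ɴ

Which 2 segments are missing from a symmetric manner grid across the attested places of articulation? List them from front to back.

Oral stop: /b/ (bilabial), /d/ (alveolar), /ɟ/ (palatal), /ɡ/ (velar), /ɢ/ (uvular).
Nasal: /m/ (bilabial), /ɳ/ (retroflex), /ɲ/ (palatal), /ŋ/ (velar), /ɴ/ (uvular).
Gaps, from front to back: alveolar lacks nasal (/n/); retroflex lacks oral stop (/ɖ/).

/n/, /ɖ/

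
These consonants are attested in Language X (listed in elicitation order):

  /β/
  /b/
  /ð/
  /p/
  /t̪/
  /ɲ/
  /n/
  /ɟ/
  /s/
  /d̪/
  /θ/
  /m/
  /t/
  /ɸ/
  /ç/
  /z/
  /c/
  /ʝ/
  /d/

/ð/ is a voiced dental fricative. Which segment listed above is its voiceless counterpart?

The voiceless counterpart is a voiceless dental fricative — in this inventory, /θ/.

/θ/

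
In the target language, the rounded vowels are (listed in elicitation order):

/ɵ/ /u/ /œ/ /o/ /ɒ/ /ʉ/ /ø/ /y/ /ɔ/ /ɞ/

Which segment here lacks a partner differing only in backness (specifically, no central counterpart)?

High: /y/ ~ /ʉ/ ~ /u/
High-mid: /ø/ ~ /ɵ/ ~ /o/
Low-mid: /œ/ ~ /ɞ/ ~ /ɔ/
Low: only /ɒ/ (back); no central partner.
So /ɒ/ is the unpaired segment.

/ɒ/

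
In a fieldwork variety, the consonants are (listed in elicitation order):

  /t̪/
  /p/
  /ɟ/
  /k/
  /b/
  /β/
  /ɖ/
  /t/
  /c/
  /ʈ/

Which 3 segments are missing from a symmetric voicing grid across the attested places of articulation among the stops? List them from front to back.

/d̪/, /d/, /ɡ/

bilabial: voiceless /p/, voiced /b/.
dental: voiceless /t̪/, voiced —.
alveolar: voiceless /t/, voiced —.
retroflex: voiceless /ʈ/, voiced /ɖ/.
palatal: voiceless /c/, voiced /ɟ/.
velar: voiceless /k/, voiced —.
Gaps, from front to back: dental lacks voiced (/d̪/); alveolar lacks voiced (/d/); velar lacks voiced (/ɡ/).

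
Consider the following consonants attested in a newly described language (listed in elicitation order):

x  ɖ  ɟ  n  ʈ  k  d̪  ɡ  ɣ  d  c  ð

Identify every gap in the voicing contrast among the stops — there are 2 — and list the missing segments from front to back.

dental: voiceless —, voiced /d̪/.
alveolar: voiceless —, voiced /d/.
retroflex: voiceless /ʈ/, voiced /ɖ/.
palatal: voiceless /c/, voiced /ɟ/.
velar: voiceless /k/, voiced /ɡ/.
Gaps, from front to back: dental lacks voiceless (/t̪/); alveolar lacks voiceless (/t/).

/t̪/, /t/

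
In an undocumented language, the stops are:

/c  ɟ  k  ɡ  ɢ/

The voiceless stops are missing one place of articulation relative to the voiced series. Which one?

uvular

Voiceless: /c/ (palatal), /k/ (velar).
Voiced: /ɟ/ (palatal), /ɡ/ (velar), /ɢ/ (uvular).
Every place of articulation has a voiceless member except uvular, where /q/ would be expected.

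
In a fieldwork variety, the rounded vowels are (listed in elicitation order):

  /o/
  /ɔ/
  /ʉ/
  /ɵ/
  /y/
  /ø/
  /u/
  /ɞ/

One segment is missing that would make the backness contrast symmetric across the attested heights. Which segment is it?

/œ/

height            front     central   back    
high              y         ʉ         u       
high-mid          ø         ɵ         o       
low-mid           —         ɞ         ɔ       
The low-mid row has no front member, so the gap is the low-mid front rounded vowel /œ/.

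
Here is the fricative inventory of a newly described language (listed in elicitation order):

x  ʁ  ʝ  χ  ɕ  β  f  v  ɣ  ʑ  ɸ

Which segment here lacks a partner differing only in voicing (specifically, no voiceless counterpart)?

Bilabial: /ɸ/ ~ /β/
Labiodental: /f/ ~ /v/
Alveolo-palatal: /ɕ/ ~ /ʑ/
Velar: /x/ ~ /ɣ/
Uvular: /χ/ ~ /ʁ/
Palatal: only /ʝ/ (voiced); no voiceless partner.
So /ʝ/ is the unpaired segment.

/ʝ/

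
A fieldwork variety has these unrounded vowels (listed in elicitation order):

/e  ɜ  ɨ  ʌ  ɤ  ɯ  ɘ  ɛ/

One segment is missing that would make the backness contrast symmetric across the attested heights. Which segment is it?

/i/

Front: /e/ (high-mid), /ɛ/ (low-mid).
Central: /ɨ/ (high), /ɘ/ (high-mid), /ɜ/ (low-mid).
Back: /ɯ/ (high), /ɤ/ (high-mid), /ʌ/ (low-mid).
The high row has no front member, so the gap is the high front unrounded vowel /i/.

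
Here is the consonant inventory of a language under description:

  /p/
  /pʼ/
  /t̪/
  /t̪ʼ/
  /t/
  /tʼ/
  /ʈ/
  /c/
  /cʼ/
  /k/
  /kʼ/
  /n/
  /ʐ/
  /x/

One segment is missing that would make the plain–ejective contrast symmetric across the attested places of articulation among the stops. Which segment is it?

Plain: /p/ (bilabial), /t̪/ (dental), /t/ (alveolar), /ʈ/ (retroflex), /c/ (palatal), /k/ (velar).
Ejective: /pʼ/ (bilabial), /t̪ʼ/ (dental), /tʼ/ (alveolar), /cʼ/ (palatal), /kʼ/ (velar).
The retroflex row has no ejective member, so the gap is the ejective retroflex stop /ʈʼ/.

/ʈʼ/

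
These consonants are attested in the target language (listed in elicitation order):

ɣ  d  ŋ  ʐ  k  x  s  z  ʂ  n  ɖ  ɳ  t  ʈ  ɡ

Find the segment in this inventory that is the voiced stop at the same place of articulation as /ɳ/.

/ɳ/ is a retroflex nasal.
The voiced stop at the same place is a voiced retroflex stop — in this inventory, /ɖ/.

/ɖ/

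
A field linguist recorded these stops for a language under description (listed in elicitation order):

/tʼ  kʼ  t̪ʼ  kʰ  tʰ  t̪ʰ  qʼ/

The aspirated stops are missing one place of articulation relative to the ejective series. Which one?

uvular

Aspirated: /t̪ʰ/ (dental), /tʰ/ (alveolar), /kʰ/ (velar).
Ejective: /t̪ʼ/ (dental), /tʼ/ (alveolar), /kʼ/ (velar), /qʼ/ (uvular).
Every place of articulation has an aspirated member except uvular, where /qʰ/ would be expected.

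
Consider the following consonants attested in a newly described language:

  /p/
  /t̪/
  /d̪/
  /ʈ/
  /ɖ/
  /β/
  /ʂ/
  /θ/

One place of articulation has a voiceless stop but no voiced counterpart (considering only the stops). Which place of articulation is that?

bilabial

bilabial: voiceless /p/, voiced —.
dental: voiceless /t̪/, voiced /d̪/.
retroflex: voiceless /ʈ/, voiced /ɖ/.
Every place of articulation has a voiced member except bilabial, where /b/ would be expected.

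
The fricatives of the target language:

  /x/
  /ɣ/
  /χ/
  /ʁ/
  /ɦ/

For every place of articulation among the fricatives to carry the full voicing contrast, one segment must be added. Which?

/h/

Voiceless: /x/ (velar), /χ/ (uvular).
Voiced: /ɣ/ (velar), /ʁ/ (uvular), /ɦ/ (glottal).
The glottal row has no voiceless member, so the gap is the voiceless glottal fricative /h/.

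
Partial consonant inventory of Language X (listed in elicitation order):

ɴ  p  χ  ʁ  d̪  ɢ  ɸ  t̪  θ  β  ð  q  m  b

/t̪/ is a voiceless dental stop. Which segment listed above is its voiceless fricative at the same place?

The voiceless fricative at the same place is a voiceless dental fricative — in this inventory, /θ/.

/θ/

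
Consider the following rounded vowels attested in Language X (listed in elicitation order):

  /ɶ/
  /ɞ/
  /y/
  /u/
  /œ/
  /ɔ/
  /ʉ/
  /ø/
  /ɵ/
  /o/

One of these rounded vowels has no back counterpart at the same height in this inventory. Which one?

/ɶ/

High: /y/ ~ /ʉ/ ~ /u/
High-mid: /ø/ ~ /ɵ/ ~ /o/
Low-mid: /œ/ ~ /ɞ/ ~ /ɔ/
Low: only /ɶ/ (front); no back partner.
So /ɶ/ is the unpaired segment.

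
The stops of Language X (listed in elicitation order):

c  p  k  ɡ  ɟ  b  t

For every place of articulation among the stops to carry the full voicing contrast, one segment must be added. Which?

place of articulation  voiceless  voiced  
bilabial          p         b       
alveolar          t         —       
palatal           c         ɟ       
velar             k         ɡ       
The alveolar row has no voiced member, so the gap is the voiced alveolar stop /d/.

/d/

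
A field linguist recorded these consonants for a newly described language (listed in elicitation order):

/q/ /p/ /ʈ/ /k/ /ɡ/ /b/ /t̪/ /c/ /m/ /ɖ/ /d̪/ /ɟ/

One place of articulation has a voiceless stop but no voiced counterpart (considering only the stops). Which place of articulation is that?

Voiceless: /p/ (bilabial), /t̪/ (dental), /ʈ/ (retroflex), /c/ (palatal), /k/ (velar), /q/ (uvular).
Voiced: /b/ (bilabial), /d̪/ (dental), /ɖ/ (retroflex), /ɟ/ (palatal), /ɡ/ (velar).
Every place of articulation has a voiced member except uvular, where /ɢ/ would be expected.

uvular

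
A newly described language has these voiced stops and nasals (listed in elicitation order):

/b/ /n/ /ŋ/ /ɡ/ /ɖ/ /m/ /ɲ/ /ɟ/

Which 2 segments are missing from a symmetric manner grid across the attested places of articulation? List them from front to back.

bilabial: oral stop /b/, nasal /m/.
alveolar: oral stop —, nasal /n/.
retroflex: oral stop /ɖ/, nasal —.
palatal: oral stop /ɟ/, nasal /ɲ/.
velar: oral stop /ɡ/, nasal /ŋ/.
Gaps, from front to back: alveolar lacks oral stop (/d/); retroflex lacks nasal (/ɳ/).

/d/, /ɳ/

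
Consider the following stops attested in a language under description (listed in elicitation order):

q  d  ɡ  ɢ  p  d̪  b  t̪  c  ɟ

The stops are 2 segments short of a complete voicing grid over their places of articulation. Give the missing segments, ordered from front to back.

bilabial: voiceless /p/, voiced /b/.
dental: voiceless /t̪/, voiced /d̪/.
alveolar: voiceless —, voiced /d/.
palatal: voiceless /c/, voiced /ɟ/.
velar: voiceless —, voiced /ɡ/.
uvular: voiceless /q/, voiced /ɢ/.
Gaps, from front to back: alveolar lacks voiceless (/t/); velar lacks voiceless (/k/).

/t/, /k/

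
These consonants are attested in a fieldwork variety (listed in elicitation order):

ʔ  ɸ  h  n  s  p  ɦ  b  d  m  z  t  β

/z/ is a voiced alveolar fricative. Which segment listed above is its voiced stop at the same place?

The voiced stop at the same place is a voiced alveolar stop — in this inventory, /d/.

/d/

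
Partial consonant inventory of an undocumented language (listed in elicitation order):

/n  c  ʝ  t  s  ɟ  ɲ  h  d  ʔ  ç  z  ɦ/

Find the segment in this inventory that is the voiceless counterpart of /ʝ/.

/ʝ/ is a voiced palatal fricative.
The voiceless counterpart is a voiceless palatal fricative — in this inventory, /ç/.

/ç/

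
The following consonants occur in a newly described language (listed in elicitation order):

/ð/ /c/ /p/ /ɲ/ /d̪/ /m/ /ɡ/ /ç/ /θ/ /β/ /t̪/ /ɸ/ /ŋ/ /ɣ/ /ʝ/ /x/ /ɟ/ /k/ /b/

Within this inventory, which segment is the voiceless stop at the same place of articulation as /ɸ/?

/p/

/ɸ/ is a voiceless bilabial fricative.
The voiceless stop at the same place is a voiceless bilabial stop — in this inventory, /p/.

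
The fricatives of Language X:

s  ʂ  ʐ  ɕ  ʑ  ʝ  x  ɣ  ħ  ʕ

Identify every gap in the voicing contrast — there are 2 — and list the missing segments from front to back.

/z/, /ç/

alveolar: voiceless /s/, voiced —.
retroflex: voiceless /ʂ/, voiced /ʐ/.
alveolo-palatal: voiceless /ɕ/, voiced /ʑ/.
palatal: voiceless —, voiced /ʝ/.
velar: voiceless /x/, voiced /ɣ/.
pharyngeal: voiceless /ħ/, voiced /ʕ/.
Gaps, from front to back: alveolar lacks voiced (/z/); palatal lacks voiceless (/ç/).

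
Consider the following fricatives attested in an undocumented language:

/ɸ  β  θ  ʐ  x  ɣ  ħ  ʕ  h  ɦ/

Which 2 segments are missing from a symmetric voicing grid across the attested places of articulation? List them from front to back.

Voiceless: /ɸ/ (bilabial), /θ/ (dental), /x/ (velar), /ħ/ (pharyngeal), /h/ (glottal).
Voiced: /β/ (bilabial), /ʐ/ (retroflex), /ɣ/ (velar), /ʕ/ (pharyngeal), /ɦ/ (glottal).
Gaps, from front to back: dental lacks voiced (/ð/); retroflex lacks voiceless (/ʂ/).

/ð/, /ʂ/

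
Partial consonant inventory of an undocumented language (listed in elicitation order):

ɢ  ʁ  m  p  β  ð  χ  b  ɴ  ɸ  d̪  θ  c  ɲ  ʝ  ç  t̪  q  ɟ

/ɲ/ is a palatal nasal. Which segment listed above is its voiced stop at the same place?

The voiced stop at the same place is a voiced palatal stop — in this inventory, /ɟ/.

/ɟ/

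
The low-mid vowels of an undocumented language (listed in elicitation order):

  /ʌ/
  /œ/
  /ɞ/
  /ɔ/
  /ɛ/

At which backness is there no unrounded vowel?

central

Unrounded: /ɛ/ (front), /ʌ/ (back).
Rounded: /œ/ (front), /ɞ/ (central), /ɔ/ (back).
Every backness has an unrounded member except central, where /ɜ/ would be expected.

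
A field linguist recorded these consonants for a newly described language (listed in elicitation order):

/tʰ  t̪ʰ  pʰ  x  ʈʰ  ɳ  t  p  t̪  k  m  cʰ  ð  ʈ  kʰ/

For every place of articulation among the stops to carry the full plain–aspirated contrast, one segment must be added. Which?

/c/

place of articulation  plain     aspirated
bilabial          p         pʰ      
dental            t̪        t̪ʰ     
alveolar          t         tʰ      
retroflex         ʈ         ʈʰ      
palatal           —         cʰ      
velar             k         kʰ      
The palatal row has no plain member, so the gap is the plain palatal stop /c/.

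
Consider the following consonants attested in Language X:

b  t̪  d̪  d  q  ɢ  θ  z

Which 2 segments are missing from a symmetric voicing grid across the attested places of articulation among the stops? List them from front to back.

Voiceless: /t̪/ (dental), /q/ (uvular).
Voiced: /b/ (bilabial), /d̪/ (dental), /d/ (alveolar), /ɢ/ (uvular).
Gaps, from front to back: bilabial lacks voiceless (/p/); alveolar lacks voiceless (/t/).

/p/, /t/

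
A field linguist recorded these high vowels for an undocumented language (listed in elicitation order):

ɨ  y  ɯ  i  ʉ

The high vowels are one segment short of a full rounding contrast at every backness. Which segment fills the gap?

/u/

backness          unrounded  rounded 
front             i         y       
central           ɨ         ʉ       
back              ɯ         —       
The back row has no rounded member, so the gap is the back rounded vowel /u/.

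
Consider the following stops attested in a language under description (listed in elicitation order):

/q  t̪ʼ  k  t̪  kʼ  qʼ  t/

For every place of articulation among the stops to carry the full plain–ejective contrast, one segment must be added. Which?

dental: plain /t̪/, ejective /t̪ʼ/.
alveolar: plain /t/, ejective —.
velar: plain /k/, ejective /kʼ/.
uvular: plain /q/, ejective /qʼ/.
The alveolar row has no ejective member, so the gap is the ejective alveolar stop /tʼ/.

/tʼ/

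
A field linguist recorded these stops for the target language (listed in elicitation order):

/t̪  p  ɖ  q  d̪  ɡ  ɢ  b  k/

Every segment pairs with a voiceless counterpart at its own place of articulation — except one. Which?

Bilabial: /p/ ~ /b/
Dental: /t̪/ ~ /d̪/
Velar: /k/ ~ /ɡ/
Uvular: /q/ ~ /ɢ/
Retroflex: only /ɖ/ (voiced); no voiceless partner.
So /ɖ/ is the unpaired segment.

/ɖ/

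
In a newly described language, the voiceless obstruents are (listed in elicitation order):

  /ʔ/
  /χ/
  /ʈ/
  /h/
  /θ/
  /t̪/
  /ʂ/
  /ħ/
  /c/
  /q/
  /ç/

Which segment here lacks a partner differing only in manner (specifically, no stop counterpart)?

/ħ/

Dental: /t̪/ ~ /θ/
Retroflex: /ʈ/ ~ /ʂ/
Palatal: /c/ ~ /ç/
Uvular: /q/ ~ /χ/
Glottal: /ʔ/ ~ /h/
Pharyngeal: only /ħ/ (fricative); no stop partner.
So /ħ/ is the unpaired segment.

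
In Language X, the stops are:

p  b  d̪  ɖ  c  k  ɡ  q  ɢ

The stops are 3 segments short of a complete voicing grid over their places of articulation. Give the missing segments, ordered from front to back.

/t̪/, /ʈ/, /ɟ/

bilabial: voiceless /p/, voiced /b/.
dental: voiceless —, voiced /d̪/.
retroflex: voiceless —, voiced /ɖ/.
palatal: voiceless /c/, voiced —.
velar: voiceless /k/, voiced /ɡ/.
uvular: voiceless /q/, voiced /ɢ/.
Gaps, from front to back: dental lacks voiceless (/t̪/); retroflex lacks voiceless (/ʈ/); palatal lacks voiced (/ɟ/).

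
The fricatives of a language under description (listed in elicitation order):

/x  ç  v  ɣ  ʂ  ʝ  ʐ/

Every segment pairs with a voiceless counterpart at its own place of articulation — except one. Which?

/v/

Retroflex: /ʂ/ ~ /ʐ/
Palatal: /ç/ ~ /ʝ/
Velar: /x/ ~ /ɣ/
Labiodental: only /v/ (voiced); no voiceless partner.
So /v/ is the unpaired segment.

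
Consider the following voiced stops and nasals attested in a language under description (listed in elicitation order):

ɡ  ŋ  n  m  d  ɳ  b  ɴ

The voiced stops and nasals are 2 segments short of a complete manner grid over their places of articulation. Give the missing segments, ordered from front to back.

/ɖ/, /ɢ/

place of articulation  oral stop  nasal   
bilabial          b         m       
alveolar          d         n       
retroflex         —         ɳ       
velar             ɡ         ŋ       
uvular            —         ɴ       
Gaps, from front to back: retroflex lacks oral stop (/ɖ/); uvular lacks oral stop (/ɢ/).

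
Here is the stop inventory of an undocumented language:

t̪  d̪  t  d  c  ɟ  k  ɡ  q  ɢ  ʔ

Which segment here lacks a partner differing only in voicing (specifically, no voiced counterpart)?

Dental: /t̪/ ~ /d̪/
Alveolar: /t/ ~ /d/
Palatal: /c/ ~ /ɟ/
Velar: /k/ ~ /ɡ/
Uvular: /q/ ~ /ɢ/
Glottal: only /ʔ/ (voiceless); no voiced partner.
So /ʔ/ is the unpaired segment.

/ʔ/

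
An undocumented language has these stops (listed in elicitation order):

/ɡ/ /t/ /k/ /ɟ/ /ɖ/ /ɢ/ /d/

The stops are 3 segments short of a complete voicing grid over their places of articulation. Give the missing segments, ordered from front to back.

Voiceless: /t/ (alveolar), /k/ (velar).
Voiced: /d/ (alveolar), /ɖ/ (retroflex), /ɟ/ (palatal), /ɡ/ (velar), /ɢ/ (uvular).
Gaps, from front to back: retroflex lacks voiceless (/ʈ/); palatal lacks voiceless (/c/); uvular lacks voiceless (/q/).

/ʈ/, /c/, /q/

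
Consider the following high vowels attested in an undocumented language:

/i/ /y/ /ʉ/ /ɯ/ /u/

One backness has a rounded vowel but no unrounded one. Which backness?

front: unrounded /i/, rounded /y/.
central: unrounded —, rounded /ʉ/.
back: unrounded /ɯ/, rounded /u/.
Every backness has an unrounded member except central, where /ɨ/ would be expected.

central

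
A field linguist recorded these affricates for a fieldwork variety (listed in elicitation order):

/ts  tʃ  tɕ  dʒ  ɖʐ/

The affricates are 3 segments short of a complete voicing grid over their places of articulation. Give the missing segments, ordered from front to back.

/dz/, /ʈʂ/, /dʑ/

place of articulation  voiceless  voiced  
alveolar          ts        —       
postalveolar      tʃ        dʒ      
retroflex         —         ɖʐ      
alveolo-palatal   tɕ        —       
Gaps, from front to back: alveolar lacks voiced (/dz/); retroflex lacks voiceless (/ʈʂ/); alveolo-palatal lacks voiced (/dʑ/).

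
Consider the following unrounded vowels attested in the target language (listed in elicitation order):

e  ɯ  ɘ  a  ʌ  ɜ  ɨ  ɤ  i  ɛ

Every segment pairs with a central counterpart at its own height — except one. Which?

High: /i/ ~ /ɨ/ ~ /ɯ/
High-mid: /e/ ~ /ɘ/ ~ /ɤ/
Low-mid: /ɛ/ ~ /ɜ/ ~ /ʌ/
Low: only /a/ (front); no central partner.
So /a/ is the unpaired segment.

/a/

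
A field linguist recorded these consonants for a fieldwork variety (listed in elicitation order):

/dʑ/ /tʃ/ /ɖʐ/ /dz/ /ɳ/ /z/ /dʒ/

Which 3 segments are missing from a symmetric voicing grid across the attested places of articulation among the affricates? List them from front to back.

Voiceless: /tʃ/ (postalveolar).
Voiced: /dz/ (alveolar), /dʒ/ (postalveolar), /ɖʐ/ (retroflex), /dʑ/ (alveolo-palatal).
Gaps, from front to back: alveolar lacks voiceless (/ts/); retroflex lacks voiceless (/ʈʂ/); alveolo-palatal lacks voiceless (/tɕ/).

/ts/, /ʈʂ/, /tɕ/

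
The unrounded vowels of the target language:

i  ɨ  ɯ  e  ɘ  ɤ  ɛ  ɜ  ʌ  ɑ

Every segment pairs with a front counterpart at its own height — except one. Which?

/ɑ/

High: /i/ ~ /ɨ/ ~ /ɯ/
High-mid: /e/ ~ /ɘ/ ~ /ɤ/
Low-mid: /ɛ/ ~ /ɜ/ ~ /ʌ/
Low: only /ɑ/ (back); no front partner.
So /ɑ/ is the unpaired segment.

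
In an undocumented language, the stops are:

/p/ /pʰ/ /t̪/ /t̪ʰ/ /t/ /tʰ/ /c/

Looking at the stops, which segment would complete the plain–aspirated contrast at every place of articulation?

/cʰ/

place of articulation  plain     aspirated
bilabial          p         pʰ      
dental            t̪        t̪ʰ     
alveolar          t         tʰ      
palatal           c         —       
The palatal row has no aspirated member, so the gap is the aspirated palatal stop /cʰ/.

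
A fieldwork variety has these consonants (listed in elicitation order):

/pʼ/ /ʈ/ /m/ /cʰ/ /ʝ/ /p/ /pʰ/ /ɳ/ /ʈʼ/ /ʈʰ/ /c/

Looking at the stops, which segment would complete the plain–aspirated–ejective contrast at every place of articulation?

/cʼ/

bilabial: plain /p/, aspirated /pʰ/, ejective /pʼ/.
retroflex: plain /ʈ/, aspirated /ʈʰ/, ejective /ʈʼ/.
palatal: plain /c/, aspirated /cʰ/, ejective —.
The palatal row has no ejective member, so the gap is the ejective palatal stop /cʼ/.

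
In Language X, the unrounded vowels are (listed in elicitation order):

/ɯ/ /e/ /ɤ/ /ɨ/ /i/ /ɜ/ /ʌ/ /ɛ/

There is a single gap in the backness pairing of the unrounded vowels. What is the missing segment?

Front: /i/ (high), /e/ (high-mid), /ɛ/ (low-mid).
Central: /ɨ/ (high), /ɜ/ (low-mid).
Back: /ɯ/ (high), /ɤ/ (high-mid), /ʌ/ (low-mid).
The high-mid row has no central member, so the gap is the high-mid central unrounded vowel /ɘ/.

/ɘ/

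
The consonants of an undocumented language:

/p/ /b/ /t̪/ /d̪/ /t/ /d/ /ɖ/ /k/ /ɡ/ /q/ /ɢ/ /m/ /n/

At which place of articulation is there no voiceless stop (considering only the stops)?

Voiceless: /p/ (bilabial), /t̪/ (dental), /t/ (alveolar), /k/ (velar), /q/ (uvular).
Voiced: /b/ (bilabial), /d̪/ (dental), /d/ (alveolar), /ɖ/ (retroflex), /ɡ/ (velar), /ɢ/ (uvular).
Every place of articulation has a voiceless member except retroflex, where /ʈ/ would be expected.

retroflex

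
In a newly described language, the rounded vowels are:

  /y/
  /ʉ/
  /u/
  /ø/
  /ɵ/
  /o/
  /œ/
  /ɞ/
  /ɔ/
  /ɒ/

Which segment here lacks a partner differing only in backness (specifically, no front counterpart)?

/ɒ/

High: /y/ ~ /ʉ/ ~ /u/
High-mid: /ø/ ~ /ɵ/ ~ /o/
Low-mid: /œ/ ~ /ɞ/ ~ /ɔ/
Low: only /ɒ/ (back); no front partner.
So /ɒ/ is the unpaired segment.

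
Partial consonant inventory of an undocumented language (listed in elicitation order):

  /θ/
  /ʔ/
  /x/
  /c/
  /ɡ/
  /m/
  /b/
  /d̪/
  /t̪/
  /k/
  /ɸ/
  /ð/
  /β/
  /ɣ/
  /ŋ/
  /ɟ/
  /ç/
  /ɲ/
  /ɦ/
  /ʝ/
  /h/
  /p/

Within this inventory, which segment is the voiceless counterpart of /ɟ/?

/ɟ/ is a voiced palatal stop.
The voiceless counterpart is a voiceless palatal stop — in this inventory, /c/.

/c/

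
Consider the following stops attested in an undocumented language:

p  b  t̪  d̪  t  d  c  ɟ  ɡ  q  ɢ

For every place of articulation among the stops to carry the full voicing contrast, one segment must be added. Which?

Voiceless: /p/ (bilabial), /t̪/ (dental), /t/ (alveolar), /c/ (palatal), /q/ (uvular).
Voiced: /b/ (bilabial), /d̪/ (dental), /d/ (alveolar), /ɟ/ (palatal), /ɡ/ (velar), /ɢ/ (uvular).
The velar row has no voiceless member, so the gap is the voiceless velar stop /k/.

/k/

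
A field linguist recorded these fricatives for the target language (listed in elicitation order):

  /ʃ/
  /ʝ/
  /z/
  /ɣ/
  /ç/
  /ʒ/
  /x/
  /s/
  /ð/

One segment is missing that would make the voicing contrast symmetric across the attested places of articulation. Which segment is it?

Voiceless: /s/ (alveolar), /ʃ/ (postalveolar), /ç/ (palatal), /x/ (velar).
Voiced: /ð/ (dental), /z/ (alveolar), /ʒ/ (postalveolar), /ʝ/ (palatal), /ɣ/ (velar).
The dental row has no voiceless member, so the gap is the voiceless dental fricative /θ/.

/θ/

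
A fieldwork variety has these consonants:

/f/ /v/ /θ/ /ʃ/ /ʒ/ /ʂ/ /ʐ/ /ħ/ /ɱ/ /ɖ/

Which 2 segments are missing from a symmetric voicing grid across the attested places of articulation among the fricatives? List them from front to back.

labiodental: voiceless /f/, voiced /v/.
dental: voiceless /θ/, voiced —.
postalveolar: voiceless /ʃ/, voiced /ʒ/.
retroflex: voiceless /ʂ/, voiced /ʐ/.
pharyngeal: voiceless /ħ/, voiced —.
Gaps, from front to back: dental lacks voiced (/ð/); pharyngeal lacks voiced (/ʕ/).

/ð/, /ʕ/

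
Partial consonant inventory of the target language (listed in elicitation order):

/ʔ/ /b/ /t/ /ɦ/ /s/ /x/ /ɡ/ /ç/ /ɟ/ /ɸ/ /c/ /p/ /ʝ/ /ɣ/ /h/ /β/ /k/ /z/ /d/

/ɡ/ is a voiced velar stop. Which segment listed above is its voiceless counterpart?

The voiceless counterpart is a voiceless velar stop — in this inventory, /k/.

/k/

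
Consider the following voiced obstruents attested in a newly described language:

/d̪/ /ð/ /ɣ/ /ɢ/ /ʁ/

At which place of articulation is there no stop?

place of articulation  stop      fricative
dental            d̪        ð       
velar             —         ɣ       
uvular            ɢ         ʁ       
Every place of articulation has a stop member except velar, where /ɡ/ would be expected.

velar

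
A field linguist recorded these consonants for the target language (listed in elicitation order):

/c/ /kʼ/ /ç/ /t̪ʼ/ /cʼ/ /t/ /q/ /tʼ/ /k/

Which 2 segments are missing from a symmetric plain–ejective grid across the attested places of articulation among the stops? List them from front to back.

dental: plain —, ejective /t̪ʼ/.
alveolar: plain /t/, ejective /tʼ/.
palatal: plain /c/, ejective /cʼ/.
velar: plain /k/, ejective /kʼ/.
uvular: plain /q/, ejective —.
Gaps, from front to back: dental lacks plain (/t̪/); uvular lacks ejective (/qʼ/).

/t̪/, /qʼ/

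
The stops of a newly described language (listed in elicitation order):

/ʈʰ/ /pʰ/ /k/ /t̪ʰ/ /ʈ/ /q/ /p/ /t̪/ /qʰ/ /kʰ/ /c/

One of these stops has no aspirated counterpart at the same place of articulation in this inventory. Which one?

Bilabial: /p/ ~ /pʰ/
Dental: /t̪/ ~ /t̪ʰ/
Retroflex: /ʈ/ ~ /ʈʰ/
Velar: /k/ ~ /kʰ/
Uvular: /q/ ~ /qʰ/
Palatal: only /c/ (plain); no aspirated partner.
So /c/ is the unpaired segment.

/c/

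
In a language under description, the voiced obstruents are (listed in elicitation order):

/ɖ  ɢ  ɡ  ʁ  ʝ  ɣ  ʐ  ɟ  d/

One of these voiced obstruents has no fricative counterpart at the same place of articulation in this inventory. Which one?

/d/

Retroflex: /ɖ/ ~ /ʐ/
Palatal: /ɟ/ ~ /ʝ/
Velar: /ɡ/ ~ /ɣ/
Uvular: /ɢ/ ~ /ʁ/
Alveolar: only /d/ (stop); no fricative partner.
So /d/ is the unpaired segment.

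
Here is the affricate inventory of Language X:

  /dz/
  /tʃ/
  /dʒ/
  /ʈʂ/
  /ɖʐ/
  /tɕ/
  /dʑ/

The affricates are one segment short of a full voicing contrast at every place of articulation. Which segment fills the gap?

alveolar: voiceless —, voiced /dz/.
postalveolar: voiceless /tʃ/, voiced /dʒ/.
retroflex: voiceless /ʈʂ/, voiced /ɖʐ/.
alveolo-palatal: voiceless /tɕ/, voiced /dʑ/.
The alveolar row has no voiceless member, so the gap is the voiceless alveolar affricate /ts/.

/ts/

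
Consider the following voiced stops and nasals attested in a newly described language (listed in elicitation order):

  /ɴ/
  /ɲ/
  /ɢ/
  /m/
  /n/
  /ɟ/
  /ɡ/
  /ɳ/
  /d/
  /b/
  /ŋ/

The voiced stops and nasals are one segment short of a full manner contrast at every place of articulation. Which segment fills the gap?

bilabial: oral stop /b/, nasal /m/.
alveolar: oral stop /d/, nasal /n/.
retroflex: oral stop —, nasal /ɳ/.
palatal: oral stop /ɟ/, nasal /ɲ/.
velar: oral stop /ɡ/, nasal /ŋ/.
uvular: oral stop /ɢ/, nasal /ɴ/.
The retroflex row has no oral stop member, so the gap is the retroflex oral stop /ɖ/.

/ɖ/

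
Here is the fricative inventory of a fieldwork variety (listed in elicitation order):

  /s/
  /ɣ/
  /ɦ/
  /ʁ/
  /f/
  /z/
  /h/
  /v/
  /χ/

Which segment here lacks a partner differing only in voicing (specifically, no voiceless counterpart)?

Labiodental: /f/ ~ /v/
Alveolar: /s/ ~ /z/
Uvular: /χ/ ~ /ʁ/
Glottal: /h/ ~ /ɦ/
Velar: only /ɣ/ (voiced); no voiceless partner.
So /ɣ/ is the unpaired segment.

/ɣ/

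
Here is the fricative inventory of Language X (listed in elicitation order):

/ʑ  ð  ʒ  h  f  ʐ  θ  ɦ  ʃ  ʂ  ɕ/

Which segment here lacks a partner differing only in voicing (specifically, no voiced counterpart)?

/f/

Dental: /θ/ ~ /ð/
Postalveolar: /ʃ/ ~ /ʒ/
Retroflex: /ʂ/ ~ /ʐ/
Alveolo-palatal: /ɕ/ ~ /ʑ/
Glottal: /h/ ~ /ɦ/
Labiodental: only /f/ (voiceless); no voiced partner.
So /f/ is the unpaired segment.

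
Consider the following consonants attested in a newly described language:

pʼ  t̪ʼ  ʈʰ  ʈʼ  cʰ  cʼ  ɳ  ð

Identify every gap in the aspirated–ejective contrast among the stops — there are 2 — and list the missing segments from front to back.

Aspirated: /ʈʰ/ (retroflex), /cʰ/ (palatal).
Ejective: /pʼ/ (bilabial), /t̪ʼ/ (dental), /ʈʼ/ (retroflex), /cʼ/ (palatal).
Gaps, from front to back: bilabial lacks aspirated (/pʰ/); dental lacks aspirated (/t̪ʰ/).

/pʰ/, /t̪ʰ/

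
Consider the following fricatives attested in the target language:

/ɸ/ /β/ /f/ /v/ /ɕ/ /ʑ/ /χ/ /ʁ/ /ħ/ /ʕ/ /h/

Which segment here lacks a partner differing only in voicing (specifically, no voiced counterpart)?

/h/

Bilabial: /ɸ/ ~ /β/
Labiodental: /f/ ~ /v/
Alveolo-palatal: /ɕ/ ~ /ʑ/
Uvular: /χ/ ~ /ʁ/
Pharyngeal: /ħ/ ~ /ʕ/
Glottal: only /h/ (voiceless); no voiced partner.
So /h/ is the unpaired segment.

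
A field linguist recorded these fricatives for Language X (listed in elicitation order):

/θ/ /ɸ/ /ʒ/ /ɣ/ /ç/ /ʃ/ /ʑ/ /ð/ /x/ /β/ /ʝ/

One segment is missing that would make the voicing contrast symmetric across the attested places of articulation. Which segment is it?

Voiceless: /ɸ/ (bilabial), /θ/ (dental), /ʃ/ (postalveolar), /ç/ (palatal), /x/ (velar).
Voiced: /β/ (bilabial), /ð/ (dental), /ʒ/ (postalveolar), /ʑ/ (alveolo-palatal), /ʝ/ (palatal), /ɣ/ (velar).
The alveolo-palatal row has no voiceless member, so the gap is the voiceless alveolo-palatal fricative /ɕ/.

/ɕ/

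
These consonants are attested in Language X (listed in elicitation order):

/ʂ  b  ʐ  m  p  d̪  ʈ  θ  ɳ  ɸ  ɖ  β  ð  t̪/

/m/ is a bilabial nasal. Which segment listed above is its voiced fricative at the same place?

/β/

The voiced fricative at the same place is a voiced bilabial fricative — in this inventory, /β/.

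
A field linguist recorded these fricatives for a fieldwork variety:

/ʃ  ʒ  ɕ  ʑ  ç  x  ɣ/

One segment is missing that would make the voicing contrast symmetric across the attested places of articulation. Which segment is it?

/ʝ/

place of articulation  voiceless  voiced  
postalveolar      ʃ         ʒ       
alveolo-palatal   ɕ         ʑ       
palatal           ç         —       
velar             x         ɣ       
The palatal row has no voiced member, so the gap is the voiced palatal fricative /ʝ/.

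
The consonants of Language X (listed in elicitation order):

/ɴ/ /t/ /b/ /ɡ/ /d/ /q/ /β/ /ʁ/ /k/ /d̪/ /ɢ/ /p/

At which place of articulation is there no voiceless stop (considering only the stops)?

dental

bilabial: voiceless /p/, voiced /b/.
dental: voiceless —, voiced /d̪/.
alveolar: voiceless /t/, voiced /d/.
velar: voiceless /k/, voiced /ɡ/.
uvular: voiceless /q/, voiced /ɢ/.
Every place of articulation has a voiceless member except dental, where /t̪/ would be expected.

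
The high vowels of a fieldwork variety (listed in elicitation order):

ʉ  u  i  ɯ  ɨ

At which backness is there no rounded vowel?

front

backness          unrounded  rounded 
front             i         —       
central           ɨ         ʉ       
back              ɯ         u       
Every backness has a rounded member except front, where /y/ would be expected.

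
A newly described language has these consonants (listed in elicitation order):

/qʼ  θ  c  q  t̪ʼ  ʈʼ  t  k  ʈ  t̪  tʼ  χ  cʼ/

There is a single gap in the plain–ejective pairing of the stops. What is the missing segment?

/kʼ/

dental: plain /t̪/, ejective /t̪ʼ/.
alveolar: plain /t/, ejective /tʼ/.
retroflex: plain /ʈ/, ejective /ʈʼ/.
palatal: plain /c/, ejective /cʼ/.
velar: plain /k/, ejective —.
uvular: plain /q/, ejective /qʼ/.
The velar row has no ejective member, so the gap is the ejective velar stop /kʼ/.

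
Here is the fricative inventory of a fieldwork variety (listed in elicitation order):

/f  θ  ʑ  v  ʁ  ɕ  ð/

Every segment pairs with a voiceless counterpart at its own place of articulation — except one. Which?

Labiodental: /f/ ~ /v/
Dental: /θ/ ~ /ð/
Alveolo-palatal: /ɕ/ ~ /ʑ/
Uvular: only /ʁ/ (voiced); no voiceless partner.
So /ʁ/ is the unpaired segment.

/ʁ/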